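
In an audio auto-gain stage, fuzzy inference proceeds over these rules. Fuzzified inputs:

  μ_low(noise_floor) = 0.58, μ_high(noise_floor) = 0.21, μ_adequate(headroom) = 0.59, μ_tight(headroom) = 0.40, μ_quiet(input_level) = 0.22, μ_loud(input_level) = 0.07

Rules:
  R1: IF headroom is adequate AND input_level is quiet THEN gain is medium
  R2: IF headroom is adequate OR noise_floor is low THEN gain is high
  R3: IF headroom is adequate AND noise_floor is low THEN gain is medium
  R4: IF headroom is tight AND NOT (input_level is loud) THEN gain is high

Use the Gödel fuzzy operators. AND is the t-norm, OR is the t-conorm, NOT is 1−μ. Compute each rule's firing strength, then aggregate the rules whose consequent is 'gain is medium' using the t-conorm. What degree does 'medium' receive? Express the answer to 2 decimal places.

0.58

R1: adequate=0.59, quiet=0.22; AND[min(a, b)] → w = 0.22
R2: adequate=0.59, low=0.58; OR[max(a, b)] → w = 0.59
R3: adequate=0.59, low=0.58; AND[min(a, b)] → w = 0.58
R4: tight=0.40, ¬loud=1−0.07=0.93; AND[min(a, b)] → w = 0.40
Rules with consequent 'medium': {R1, R3} → strengths 0.22, 0.58
Aggregate via t-conorm [max(a, b)]: 0.58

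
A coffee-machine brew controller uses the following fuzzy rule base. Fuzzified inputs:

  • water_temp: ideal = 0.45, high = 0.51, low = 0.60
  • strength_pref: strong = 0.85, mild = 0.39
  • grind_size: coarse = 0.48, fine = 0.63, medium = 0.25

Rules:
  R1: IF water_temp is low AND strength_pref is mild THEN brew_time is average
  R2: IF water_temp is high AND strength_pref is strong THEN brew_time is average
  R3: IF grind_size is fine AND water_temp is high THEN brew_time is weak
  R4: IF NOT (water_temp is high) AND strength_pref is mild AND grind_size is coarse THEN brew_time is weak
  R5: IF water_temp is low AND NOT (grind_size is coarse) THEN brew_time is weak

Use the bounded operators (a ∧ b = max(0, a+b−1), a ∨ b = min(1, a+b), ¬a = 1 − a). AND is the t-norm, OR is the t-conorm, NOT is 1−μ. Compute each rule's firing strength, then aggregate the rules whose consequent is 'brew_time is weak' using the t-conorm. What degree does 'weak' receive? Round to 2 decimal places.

R1: low=0.60, mild=0.39; AND[max(0, a+b−1)] → w = 0.00
R2: high=0.51, strong=0.85; AND[max(0, a+b−1)] → w = 0.36
R3: fine=0.63, high=0.51; AND[max(0, a+b−1)] → w = 0.14
R4: ¬high=1−0.51=0.49, mild=0.39, coarse=0.48; AND[max(0, a+b−1)] → w = 0.00
R5: low=0.60, ¬coarse=1−0.48=0.52; AND[max(0, a+b−1)] → w = 0.12
Rules with consequent 'weak': {R3, R4, R5} → strengths 0.14, 0.00, 0.12
Aggregate via t-conorm [min(1, a+b)]: 0.26

0.26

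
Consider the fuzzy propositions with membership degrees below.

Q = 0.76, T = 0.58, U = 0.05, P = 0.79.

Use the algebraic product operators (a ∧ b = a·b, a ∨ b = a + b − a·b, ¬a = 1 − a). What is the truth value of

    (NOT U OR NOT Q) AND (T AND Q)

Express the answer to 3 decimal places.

NOT U = 1 − 0.0500 = 0.9500
NOT Q = 1 − 0.7600 = 0.2400
NOT U OR NOT Q = a + b − a·b on (0.9500, 0.2400) = 0.9620
T AND Q = a·b on (0.5800, 0.7600) = 0.4408
(NOT U OR NOT Q) AND (T AND Q) = a·b on (0.9620, 0.4408) = 0.4240

0.424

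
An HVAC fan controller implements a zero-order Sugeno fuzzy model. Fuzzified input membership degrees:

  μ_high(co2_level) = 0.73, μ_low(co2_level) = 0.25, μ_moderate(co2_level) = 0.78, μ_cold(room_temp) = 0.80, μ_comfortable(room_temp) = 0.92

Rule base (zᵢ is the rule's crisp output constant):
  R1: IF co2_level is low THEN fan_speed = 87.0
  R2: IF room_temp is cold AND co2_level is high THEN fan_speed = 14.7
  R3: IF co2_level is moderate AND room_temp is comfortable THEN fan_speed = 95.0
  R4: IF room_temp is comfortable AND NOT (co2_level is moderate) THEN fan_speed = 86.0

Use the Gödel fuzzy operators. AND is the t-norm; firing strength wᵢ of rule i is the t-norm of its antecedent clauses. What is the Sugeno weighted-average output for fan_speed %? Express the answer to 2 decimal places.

R1 (z=87.0): low=0.25 → w = 0.25
R2 (z=14.7): cold=0.80, high=0.73; AND[min(a, b)] → w = 0.73
R3 (z=95.0): moderate=0.78, comfortable=0.92; AND[min(a, b)] → w = 0.78
R4 (z=86.0): comfortable=0.92, ¬moderate=1−0.78=0.22; AND[min(a, b)] → w = 0.22
Weighted average = (0.25·87.0 + 0.73·14.7 + 0.78·95.0 + 0.22·86.0) / (0.25 + 0.73 + 0.78 + 0.22)
  = 125.5010 / 1.9800 = 63.38

63.38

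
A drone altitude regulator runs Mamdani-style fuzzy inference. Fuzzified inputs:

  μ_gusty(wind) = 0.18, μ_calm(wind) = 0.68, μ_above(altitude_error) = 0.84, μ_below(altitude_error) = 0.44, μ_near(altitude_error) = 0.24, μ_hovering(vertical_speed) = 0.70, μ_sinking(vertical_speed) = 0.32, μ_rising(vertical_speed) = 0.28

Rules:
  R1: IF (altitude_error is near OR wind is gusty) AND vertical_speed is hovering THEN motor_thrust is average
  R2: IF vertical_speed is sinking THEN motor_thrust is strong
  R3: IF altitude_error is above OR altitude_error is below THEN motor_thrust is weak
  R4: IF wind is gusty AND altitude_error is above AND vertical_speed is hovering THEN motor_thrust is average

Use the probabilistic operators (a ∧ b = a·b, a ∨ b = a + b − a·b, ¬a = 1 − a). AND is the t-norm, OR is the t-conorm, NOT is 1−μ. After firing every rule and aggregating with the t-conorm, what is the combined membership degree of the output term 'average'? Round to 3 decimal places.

R1: (near=0.24 OR gusty=0.18) = 0.3768; AND[a·b] with hovering=0.70 → w = 0.2638
R2: sinking=0.32 → w = 0.3200
R3: above=0.84, below=0.44; OR[a + b − a·b] → w = 0.9104
R4: gusty=0.18, above=0.84, hovering=0.70; AND[a·b] → w = 0.1058
Rules with consequent 'average': {R1, R4} → strengths 0.2638, 0.1058
Aggregate via t-conorm [a + b − a·b]: 0.3417

0.342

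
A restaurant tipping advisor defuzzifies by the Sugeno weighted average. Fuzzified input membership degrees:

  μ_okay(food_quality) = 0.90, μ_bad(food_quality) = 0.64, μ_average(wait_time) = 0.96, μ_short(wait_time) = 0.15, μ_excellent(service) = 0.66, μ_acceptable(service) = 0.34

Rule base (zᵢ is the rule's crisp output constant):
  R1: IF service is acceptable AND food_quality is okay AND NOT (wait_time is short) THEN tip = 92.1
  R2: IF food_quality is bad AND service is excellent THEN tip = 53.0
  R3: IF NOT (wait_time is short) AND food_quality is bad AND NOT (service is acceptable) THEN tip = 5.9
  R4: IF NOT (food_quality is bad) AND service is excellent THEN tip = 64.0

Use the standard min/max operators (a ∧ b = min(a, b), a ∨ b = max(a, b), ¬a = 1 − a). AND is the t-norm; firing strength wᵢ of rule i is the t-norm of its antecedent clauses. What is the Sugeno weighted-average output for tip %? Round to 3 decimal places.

46.490

R1 (z=92.1): acceptable=0.34, okay=0.90, ¬short=1−0.15=0.85; AND[min(a, b)] → w = 0.34
R2 (z=53.0): bad=0.64, excellent=0.66; AND[min(a, b)] → w = 0.64
R3 (z=5.9): ¬short=1−0.15=0.85, bad=0.64, ¬acceptable=1−0.34=0.66; AND[min(a, b)] → w = 0.64
R4 (z=64.0): ¬bad=1−0.64=0.36, excellent=0.66; AND[min(a, b)] → w = 0.36
Weighted average = (0.34·92.1 + 0.64·53.0 + 0.64·5.9 + 0.36·64.0) / (0.34 + 0.64 + 0.64 + 0.36)
  = 92.0500 / 1.9800 = 46.490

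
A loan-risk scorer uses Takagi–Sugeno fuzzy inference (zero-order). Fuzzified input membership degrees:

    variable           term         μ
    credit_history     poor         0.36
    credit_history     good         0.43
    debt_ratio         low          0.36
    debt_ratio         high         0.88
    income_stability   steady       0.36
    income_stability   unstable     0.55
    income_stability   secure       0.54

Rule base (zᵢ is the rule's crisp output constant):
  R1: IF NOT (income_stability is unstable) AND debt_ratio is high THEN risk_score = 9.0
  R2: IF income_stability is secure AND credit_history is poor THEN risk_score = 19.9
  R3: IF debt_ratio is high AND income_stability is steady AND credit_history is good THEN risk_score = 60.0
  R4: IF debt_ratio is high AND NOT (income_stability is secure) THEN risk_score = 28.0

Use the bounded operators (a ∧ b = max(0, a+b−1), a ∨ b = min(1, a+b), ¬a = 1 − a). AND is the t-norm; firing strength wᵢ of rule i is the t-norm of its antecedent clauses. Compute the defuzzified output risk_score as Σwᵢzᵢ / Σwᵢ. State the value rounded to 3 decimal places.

R1 (z=9.0): ¬unstable=1−0.55=0.45, high=0.88; AND[max(0, a+b−1)] → w = 0.33
R2 (z=19.9): secure=0.54, poor=0.36; AND[max(0, a+b−1)] → w = 0.00
R3 (z=60.0): high=0.88, steady=0.36, good=0.43; AND[max(0, a+b−1)] → w = 0.00
R4 (z=28.0): high=0.88, ¬secure=1−0.54=0.46; AND[max(0, a+b−1)] → w = 0.34
Weighted average = (0.33·9.0 + 0.00·19.9 + 0.00·60.0 + 0.34·28.0) / (0.33 + 0.00 + 0.00 + 0.34)
  = 12.4900 / 0.6700 = 18.642

18.642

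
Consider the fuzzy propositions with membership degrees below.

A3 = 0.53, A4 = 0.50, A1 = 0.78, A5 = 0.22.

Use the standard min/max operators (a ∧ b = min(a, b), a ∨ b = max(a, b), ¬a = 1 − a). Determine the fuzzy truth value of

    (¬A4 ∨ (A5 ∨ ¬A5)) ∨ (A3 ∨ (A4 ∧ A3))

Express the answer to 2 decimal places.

¬A4 = 1 − 0.50 = 0.50
¬A5 = 1 − 0.22 = 0.78
A5 ∨ ¬A5 = max(a, b) on (0.22, 0.78) = 0.78
¬A4 ∨ (A5 ∨ ¬A5) = max(a, b) on (0.50, 0.78) = 0.78
A4 ∧ A3 = min(a, b) on (0.50, 0.53) = 0.50
A3 ∨ (A4 ∧ A3) = max(a, b) on (0.53, 0.50) = 0.53
(¬A4 ∨ (A5 ∨ ¬A5)) ∨ (A3 ∨ (A4 ∧ A3)) = max(a, b) on (0.78, 0.53) = 0.78

0.78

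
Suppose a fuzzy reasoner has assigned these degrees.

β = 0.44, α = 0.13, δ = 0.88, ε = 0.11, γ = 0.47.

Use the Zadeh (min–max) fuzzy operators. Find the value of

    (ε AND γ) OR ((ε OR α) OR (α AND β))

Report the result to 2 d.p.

0.13

ε AND γ = min(a, b) on (0.11, 0.47) = 0.11
ε OR α = max(a, b) on (0.11, 0.13) = 0.13
α AND β = min(a, b) on (0.13, 0.44) = 0.13
(ε OR α) OR (α AND β) = max(a, b) on (0.13, 0.13) = 0.13
(ε AND γ) OR ((ε OR α) OR (α AND β)) = max(a, b) on (0.11, 0.13) = 0.13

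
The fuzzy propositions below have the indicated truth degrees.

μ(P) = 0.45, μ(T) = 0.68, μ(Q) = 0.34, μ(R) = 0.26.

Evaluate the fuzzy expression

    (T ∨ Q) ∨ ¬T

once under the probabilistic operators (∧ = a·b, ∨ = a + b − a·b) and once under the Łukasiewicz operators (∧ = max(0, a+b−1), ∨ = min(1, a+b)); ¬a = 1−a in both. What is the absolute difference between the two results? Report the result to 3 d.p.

0.144

Under probabilistic:
  T ∨ Q = a + b − a·b on (0.6800, 0.3400) = 0.7888
  ¬T = 1 − 0.6800 = 0.3200
  (T ∨ Q) ∨ ¬T = a + b − a·b on (0.7888, 0.3200) = 0.8564
  → value = 0.8564
Under Łukasiewicz:
  T ∨ Q = min(1, a+b) on (0.68, 0.34) = 1.00
  ¬T = 1 − 0.68 = 0.32
  (T ∨ Q) ∨ ¬T = min(1, a+b) on (1.00, 0.32) = 1.00
  → value = 1.0000
|0.8564 − 1.0000| = 0.144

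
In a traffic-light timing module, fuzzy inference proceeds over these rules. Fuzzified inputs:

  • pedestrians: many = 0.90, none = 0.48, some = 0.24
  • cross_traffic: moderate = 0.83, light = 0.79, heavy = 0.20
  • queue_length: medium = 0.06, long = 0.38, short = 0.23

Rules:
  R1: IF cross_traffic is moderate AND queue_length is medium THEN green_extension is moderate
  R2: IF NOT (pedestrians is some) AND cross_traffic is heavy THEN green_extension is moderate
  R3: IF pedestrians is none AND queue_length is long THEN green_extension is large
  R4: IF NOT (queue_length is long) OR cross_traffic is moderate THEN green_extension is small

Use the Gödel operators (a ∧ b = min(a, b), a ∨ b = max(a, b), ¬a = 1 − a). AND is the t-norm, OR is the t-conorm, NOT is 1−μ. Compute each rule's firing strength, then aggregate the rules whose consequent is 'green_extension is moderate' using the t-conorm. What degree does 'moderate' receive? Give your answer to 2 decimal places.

0.20

R1: moderate=0.83, medium=0.06; AND[min(a, b)] → w = 0.06
R2: ¬some=1−0.24=0.76, heavy=0.20; AND[min(a, b)] → w = 0.20
R3: none=0.48, long=0.38; AND[min(a, b)] → w = 0.38
R4: ¬long=1−0.38=0.62, moderate=0.83; OR[max(a, b)] → w = 0.83
Rules with consequent 'moderate': {R1, R2} → strengths 0.06, 0.20
Aggregate via t-conorm [max(a, b)]: 0.20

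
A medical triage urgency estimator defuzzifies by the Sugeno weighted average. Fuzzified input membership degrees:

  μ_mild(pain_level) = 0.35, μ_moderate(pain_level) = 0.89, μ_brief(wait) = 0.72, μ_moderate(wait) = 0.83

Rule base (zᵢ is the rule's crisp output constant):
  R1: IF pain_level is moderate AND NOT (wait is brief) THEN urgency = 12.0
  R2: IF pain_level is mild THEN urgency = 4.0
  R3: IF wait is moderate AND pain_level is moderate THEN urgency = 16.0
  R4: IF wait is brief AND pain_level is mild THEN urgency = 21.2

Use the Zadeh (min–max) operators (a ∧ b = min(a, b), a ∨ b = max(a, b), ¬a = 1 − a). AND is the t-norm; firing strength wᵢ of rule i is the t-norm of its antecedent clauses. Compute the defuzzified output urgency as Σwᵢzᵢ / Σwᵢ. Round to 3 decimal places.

14.066

R1 (z=12.0): moderate=0.89, ¬brief=1−0.72=0.28; AND[min(a, b)] → w = 0.28
R2 (z=4.0): mild=0.35 → w = 0.35
R3 (z=16.0): moderate=0.83, moderate=0.89; AND[min(a, b)] → w = 0.83
R4 (z=21.2): brief=0.72, mild=0.35; AND[min(a, b)] → w = 0.35
Weighted average = (0.28·12.0 + 0.35·4.0 + 0.83·16.0 + 0.35·21.2) / (0.28 + 0.35 + 0.83 + 0.35)
  = 25.4600 / 1.8100 = 14.066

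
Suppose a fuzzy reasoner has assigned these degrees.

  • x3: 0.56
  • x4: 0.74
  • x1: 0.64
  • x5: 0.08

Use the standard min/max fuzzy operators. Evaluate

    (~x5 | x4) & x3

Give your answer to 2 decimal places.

0.56

~x5 = 1 − 0.08 = 0.92
~x5 | x4 = max(a, b) on (0.92, 0.74) = 0.92
(~x5 | x4) & x3 = min(a, b) on (0.92, 0.56) = 0.56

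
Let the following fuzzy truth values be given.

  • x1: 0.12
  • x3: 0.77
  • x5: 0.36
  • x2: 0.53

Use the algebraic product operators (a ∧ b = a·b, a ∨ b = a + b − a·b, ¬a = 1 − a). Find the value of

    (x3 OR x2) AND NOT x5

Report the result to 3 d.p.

0.571

x3 OR x2 = a + b − a·b on (0.7700, 0.5300) = 0.8919
NOT x5 = 1 − 0.3600 = 0.6400
(x3 OR x2) AND NOT x5 = a·b on (0.8919, 0.6400) = 0.5708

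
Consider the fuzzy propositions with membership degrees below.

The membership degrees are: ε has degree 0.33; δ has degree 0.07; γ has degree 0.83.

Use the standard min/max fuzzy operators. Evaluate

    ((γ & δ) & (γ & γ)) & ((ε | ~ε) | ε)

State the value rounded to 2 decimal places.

0.07

γ & δ = min(a, b) on (0.83, 0.07) = 0.07
γ & γ = min(a, b) on (0.83, 0.83) = 0.83
(γ & δ) & (γ & γ) = min(a, b) on (0.07, 0.83) = 0.07
~ε = 1 − 0.33 = 0.67
ε | ~ε = max(a, b) on (0.33, 0.67) = 0.67
(ε | ~ε) | ε = max(a, b) on (0.67, 0.33) = 0.67
((γ & δ) & (γ & γ)) & ((ε | ~ε) | ε) = min(a, b) on (0.07, 0.67) = 0.07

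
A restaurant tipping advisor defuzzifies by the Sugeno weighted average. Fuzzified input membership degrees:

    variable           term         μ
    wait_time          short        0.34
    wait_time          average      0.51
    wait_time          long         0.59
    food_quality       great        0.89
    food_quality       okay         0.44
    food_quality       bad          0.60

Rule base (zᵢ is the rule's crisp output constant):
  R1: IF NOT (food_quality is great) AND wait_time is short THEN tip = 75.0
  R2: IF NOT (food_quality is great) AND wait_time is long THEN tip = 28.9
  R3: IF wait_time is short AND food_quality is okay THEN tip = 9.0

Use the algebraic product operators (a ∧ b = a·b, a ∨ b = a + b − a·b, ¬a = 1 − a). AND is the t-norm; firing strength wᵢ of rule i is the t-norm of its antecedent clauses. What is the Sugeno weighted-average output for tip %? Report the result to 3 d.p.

R1 (z=75.0): ¬great=1−0.89=0.11, short=0.34; AND[a·b] → w = 0.0374
R2 (z=28.9): ¬great=1−0.89=0.11, long=0.59; AND[a·b] → w = 0.0649
R3 (z=9.0): short=0.34, okay=0.44; AND[a·b] → w = 0.1496
Weighted average = (0.0374·75.0 + 0.0649·28.9 + 0.1496·9.0) / (0.0374 + 0.0649 + 0.1496)
  = 6.0270 / 0.2519 = 23.926

23.926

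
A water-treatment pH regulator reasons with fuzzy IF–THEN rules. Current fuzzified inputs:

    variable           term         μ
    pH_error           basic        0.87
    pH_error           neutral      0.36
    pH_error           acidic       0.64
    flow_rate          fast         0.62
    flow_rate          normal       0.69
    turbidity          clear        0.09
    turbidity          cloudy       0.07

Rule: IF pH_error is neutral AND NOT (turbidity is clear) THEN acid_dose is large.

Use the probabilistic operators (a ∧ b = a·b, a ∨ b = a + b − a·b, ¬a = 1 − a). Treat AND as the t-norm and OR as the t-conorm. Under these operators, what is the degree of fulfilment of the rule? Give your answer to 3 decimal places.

0.328

firing strength: neutral=0.36, ¬clear=1−0.09=0.91; AND[a·b] → w = 0.3276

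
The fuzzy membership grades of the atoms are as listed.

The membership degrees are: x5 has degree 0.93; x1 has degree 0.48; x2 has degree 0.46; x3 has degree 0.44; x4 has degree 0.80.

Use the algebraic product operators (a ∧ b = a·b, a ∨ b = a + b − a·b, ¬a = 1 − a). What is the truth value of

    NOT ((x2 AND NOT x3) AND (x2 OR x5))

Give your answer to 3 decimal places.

NOT x3 = 1 − 0.4400 = 0.5600
x2 AND NOT x3 = a·b on (0.4600, 0.5600) = 0.2576
x2 OR x5 = a + b − a·b on (0.4600, 0.9300) = 0.9622
(x2 AND NOT x3) AND (x2 OR x5) = a·b on (0.2576, 0.9622) = 0.2479
NOT ((x2 AND NOT x3) AND (x2 OR x5)) = 1 − 0.2479 = 0.7521

0.752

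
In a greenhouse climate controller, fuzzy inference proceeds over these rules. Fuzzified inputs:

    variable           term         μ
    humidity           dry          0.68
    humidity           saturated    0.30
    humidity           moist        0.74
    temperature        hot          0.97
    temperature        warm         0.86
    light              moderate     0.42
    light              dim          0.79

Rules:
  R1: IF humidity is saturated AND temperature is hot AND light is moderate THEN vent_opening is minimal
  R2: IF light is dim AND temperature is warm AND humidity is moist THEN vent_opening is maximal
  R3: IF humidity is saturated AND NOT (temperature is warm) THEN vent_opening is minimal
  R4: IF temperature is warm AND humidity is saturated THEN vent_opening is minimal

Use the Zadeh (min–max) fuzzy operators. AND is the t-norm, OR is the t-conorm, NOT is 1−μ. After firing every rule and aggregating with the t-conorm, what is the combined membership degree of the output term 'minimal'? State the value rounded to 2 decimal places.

0.30

R1: saturated=0.30, hot=0.97, moderate=0.42; AND[min(a, b)] → w = 0.30
R2: dim=0.79, warm=0.86, moist=0.74; AND[min(a, b)] → w = 0.74
R3: saturated=0.30, ¬warm=1−0.86=0.14; AND[min(a, b)] → w = 0.14
R4: warm=0.86, saturated=0.30; AND[min(a, b)] → w = 0.30
Rules with consequent 'minimal': {R1, R3, R4} → strengths 0.30, 0.14, 0.30
Aggregate via t-conorm [max(a, b)]: 0.30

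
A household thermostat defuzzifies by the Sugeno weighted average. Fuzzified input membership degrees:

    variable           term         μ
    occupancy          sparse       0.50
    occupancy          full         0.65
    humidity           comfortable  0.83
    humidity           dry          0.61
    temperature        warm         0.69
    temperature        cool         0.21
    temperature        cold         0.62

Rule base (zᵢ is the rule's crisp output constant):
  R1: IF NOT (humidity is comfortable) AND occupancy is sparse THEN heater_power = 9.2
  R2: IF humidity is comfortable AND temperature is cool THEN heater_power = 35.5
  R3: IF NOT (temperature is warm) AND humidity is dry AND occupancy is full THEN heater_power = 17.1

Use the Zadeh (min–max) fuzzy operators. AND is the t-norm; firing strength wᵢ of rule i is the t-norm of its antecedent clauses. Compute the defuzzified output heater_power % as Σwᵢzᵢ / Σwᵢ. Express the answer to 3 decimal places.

20.754

R1 (z=9.2): ¬comfortable=1−0.83=0.17, sparse=0.50; AND[min(a, b)] → w = 0.17
R2 (z=35.5): comfortable=0.83, cool=0.21; AND[min(a, b)] → w = 0.21
R3 (z=17.1): ¬warm=1−0.69=0.31, dry=0.61, full=0.65; AND[min(a, b)] → w = 0.31
Weighted average = (0.17·9.2 + 0.21·35.5 + 0.31·17.1) / (0.17 + 0.21 + 0.31)
  = 14.3200 / 0.6900 = 20.754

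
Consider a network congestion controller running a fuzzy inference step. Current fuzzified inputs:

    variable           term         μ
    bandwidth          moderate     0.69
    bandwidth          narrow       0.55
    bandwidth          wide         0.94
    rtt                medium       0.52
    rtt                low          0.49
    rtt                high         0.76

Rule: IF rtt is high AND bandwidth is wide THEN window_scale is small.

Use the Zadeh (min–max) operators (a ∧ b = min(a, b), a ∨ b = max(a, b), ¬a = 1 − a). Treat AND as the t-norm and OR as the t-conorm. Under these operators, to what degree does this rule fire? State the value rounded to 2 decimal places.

0.76

firing strength: high=0.76, wide=0.94; AND[min(a, b)] → w = 0.76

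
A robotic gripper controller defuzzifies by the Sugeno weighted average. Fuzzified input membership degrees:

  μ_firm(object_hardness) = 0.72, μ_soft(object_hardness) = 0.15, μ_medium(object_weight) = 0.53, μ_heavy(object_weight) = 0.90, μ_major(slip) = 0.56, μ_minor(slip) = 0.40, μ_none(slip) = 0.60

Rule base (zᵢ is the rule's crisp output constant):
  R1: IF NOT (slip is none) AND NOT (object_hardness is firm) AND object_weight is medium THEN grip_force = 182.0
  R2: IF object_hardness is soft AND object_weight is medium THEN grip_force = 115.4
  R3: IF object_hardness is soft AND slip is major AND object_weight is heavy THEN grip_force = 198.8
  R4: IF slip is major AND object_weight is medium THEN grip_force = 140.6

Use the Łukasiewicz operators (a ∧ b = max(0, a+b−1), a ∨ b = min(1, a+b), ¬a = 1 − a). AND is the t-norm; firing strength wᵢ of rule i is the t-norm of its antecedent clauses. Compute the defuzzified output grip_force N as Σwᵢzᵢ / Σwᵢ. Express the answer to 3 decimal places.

R1 (z=182.0): ¬none=1−0.60=0.40, ¬firm=1−0.72=0.28, medium=0.53; AND[max(0, a+b−1)] → w = 0.00
R2 (z=115.4): soft=0.15, medium=0.53; AND[max(0, a+b−1)] → w = 0.00
R3 (z=198.8): soft=0.15, major=0.56, heavy=0.90; AND[max(0, a+b−1)] → w = 0.00
R4 (z=140.6): major=0.56, medium=0.53; AND[max(0, a+b−1)] → w = 0.09
Weighted average = (0.00·182.0 + 0.00·115.4 + 0.00·198.8 + 0.09·140.6) / (0.00 + 0.00 + 0.00 + 0.09)
  = 12.6540 / 0.0900 = 140.600

140.600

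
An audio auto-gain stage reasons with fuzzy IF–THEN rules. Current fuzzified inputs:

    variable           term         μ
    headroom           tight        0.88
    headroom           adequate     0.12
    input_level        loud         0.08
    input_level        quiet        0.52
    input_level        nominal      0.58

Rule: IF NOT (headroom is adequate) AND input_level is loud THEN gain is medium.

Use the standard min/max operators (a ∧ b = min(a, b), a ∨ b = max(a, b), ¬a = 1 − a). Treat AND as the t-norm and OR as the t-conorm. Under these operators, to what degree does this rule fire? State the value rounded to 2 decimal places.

firing strength: ¬adequate=1−0.12=0.88, loud=0.08; AND[min(a, b)] → w = 0.08

0.08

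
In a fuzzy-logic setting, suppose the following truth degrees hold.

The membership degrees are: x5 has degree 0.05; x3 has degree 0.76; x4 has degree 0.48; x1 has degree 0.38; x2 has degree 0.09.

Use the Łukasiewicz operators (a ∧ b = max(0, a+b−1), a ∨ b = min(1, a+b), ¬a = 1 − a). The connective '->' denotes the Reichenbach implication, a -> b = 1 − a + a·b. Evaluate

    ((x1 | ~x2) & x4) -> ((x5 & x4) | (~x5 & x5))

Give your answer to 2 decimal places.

0.52

~x2 = 1 − 0.09 = 0.91
x1 | ~x2 = min(1, a+b) on (0.38, 0.91) = 1.00
(x1 | ~x2) & x4 = max(0, a+b−1) on (1.00, 0.48) = 0.48
x5 & x4 = max(0, a+b−1) on (0.05, 0.48) = 0.00
~x5 = 1 − 0.05 = 0.95
~x5 & x5 = max(0, a+b−1) on (0.95, 0.05) = 0.00
(x5 & x4) | (~x5 & x5) = min(1, a+b) on (0.00, 0.00) = 0.00
((x1 | ~x2) & x4) -> ((x5 & x4) | (~x5 & x5))  [Reichenbach: 1 − a + a·b] with a=0.48, b=0.00 → 0.52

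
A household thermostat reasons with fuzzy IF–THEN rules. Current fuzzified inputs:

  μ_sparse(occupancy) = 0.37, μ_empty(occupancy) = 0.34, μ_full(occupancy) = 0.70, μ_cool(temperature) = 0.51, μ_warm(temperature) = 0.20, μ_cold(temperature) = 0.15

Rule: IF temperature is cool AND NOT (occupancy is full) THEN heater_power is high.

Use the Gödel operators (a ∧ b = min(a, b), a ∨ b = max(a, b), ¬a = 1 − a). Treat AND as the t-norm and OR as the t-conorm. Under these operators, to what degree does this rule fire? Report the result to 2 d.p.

0.30

firing strength: cool=0.51, ¬full=1−0.70=0.30; AND[min(a, b)] → w = 0.30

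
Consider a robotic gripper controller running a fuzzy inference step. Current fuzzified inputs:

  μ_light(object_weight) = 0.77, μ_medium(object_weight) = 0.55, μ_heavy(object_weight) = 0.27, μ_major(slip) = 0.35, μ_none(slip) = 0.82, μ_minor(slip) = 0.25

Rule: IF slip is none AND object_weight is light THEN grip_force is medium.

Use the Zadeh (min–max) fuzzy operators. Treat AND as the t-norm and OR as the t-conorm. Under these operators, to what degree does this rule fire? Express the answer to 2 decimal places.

firing strength: none=0.82, light=0.77; AND[min(a, b)] → w = 0.77

0.77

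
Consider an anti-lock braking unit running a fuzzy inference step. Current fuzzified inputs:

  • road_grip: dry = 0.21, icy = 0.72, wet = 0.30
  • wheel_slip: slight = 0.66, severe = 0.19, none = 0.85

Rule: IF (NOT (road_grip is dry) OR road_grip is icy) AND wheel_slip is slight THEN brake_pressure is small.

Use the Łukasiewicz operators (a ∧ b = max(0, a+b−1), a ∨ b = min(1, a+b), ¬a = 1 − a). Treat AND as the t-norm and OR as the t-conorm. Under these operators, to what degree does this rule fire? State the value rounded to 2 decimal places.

0.66

firing strength: (¬dry=1−0.21=0.79 OR icy=0.72) = 1.00; AND[max(0, a+b−1)] with slight=0.66 → w = 0.66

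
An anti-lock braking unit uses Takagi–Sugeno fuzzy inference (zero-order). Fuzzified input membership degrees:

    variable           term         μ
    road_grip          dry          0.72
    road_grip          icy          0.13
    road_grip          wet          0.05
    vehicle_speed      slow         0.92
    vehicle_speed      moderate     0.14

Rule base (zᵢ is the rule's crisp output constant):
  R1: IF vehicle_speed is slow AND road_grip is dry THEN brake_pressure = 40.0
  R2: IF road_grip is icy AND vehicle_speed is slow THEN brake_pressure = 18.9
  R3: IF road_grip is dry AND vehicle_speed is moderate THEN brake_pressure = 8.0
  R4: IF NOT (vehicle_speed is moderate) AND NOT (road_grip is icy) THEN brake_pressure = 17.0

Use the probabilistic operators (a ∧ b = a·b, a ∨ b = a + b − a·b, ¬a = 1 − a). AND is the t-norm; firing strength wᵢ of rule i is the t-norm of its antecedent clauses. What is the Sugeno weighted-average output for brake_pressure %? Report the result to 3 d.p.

25.924

R1 (z=40.0): slow=0.92, dry=0.72; AND[a·b] → w = 0.6624
R2 (z=18.9): icy=0.13, slow=0.92; AND[a·b] → w = 0.1196
R3 (z=8.0): dry=0.72, moderate=0.14; AND[a·b] → w = 0.1008
R4 (z=17.0): ¬moderate=1−0.14=0.86, ¬icy=1−0.13=0.87; AND[a·b] → w = 0.7482
Weighted average = (0.6624·40.0 + 0.1196·18.9 + 0.1008·8.0 + 0.7482·17.0) / (0.6624 + 0.1196 + 0.1008 + 0.7482)
  = 42.2822 / 1.6310 = 25.924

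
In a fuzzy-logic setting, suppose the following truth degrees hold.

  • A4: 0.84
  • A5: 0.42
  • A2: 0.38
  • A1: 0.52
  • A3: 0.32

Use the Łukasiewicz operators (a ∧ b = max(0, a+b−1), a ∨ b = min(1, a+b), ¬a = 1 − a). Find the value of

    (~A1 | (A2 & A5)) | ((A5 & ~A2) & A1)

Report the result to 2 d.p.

~A1 = 1 − 0.52 = 0.48
A2 & A5 = max(0, a+b−1) on (0.38, 0.42) = 0.00
~A1 | (A2 & A5) = min(1, a+b) on (0.48, 0.00) = 0.48
~A2 = 1 − 0.38 = 0.62
A5 & ~A2 = max(0, a+b−1) on (0.42, 0.62) = 0.04
(A5 & ~A2) & A1 = max(0, a+b−1) on (0.04, 0.52) = 0.00
(~A1 | (A2 & A5)) | ((A5 & ~A2) & A1) = min(1, a+b) on (0.48, 0.00) = 0.48

0.48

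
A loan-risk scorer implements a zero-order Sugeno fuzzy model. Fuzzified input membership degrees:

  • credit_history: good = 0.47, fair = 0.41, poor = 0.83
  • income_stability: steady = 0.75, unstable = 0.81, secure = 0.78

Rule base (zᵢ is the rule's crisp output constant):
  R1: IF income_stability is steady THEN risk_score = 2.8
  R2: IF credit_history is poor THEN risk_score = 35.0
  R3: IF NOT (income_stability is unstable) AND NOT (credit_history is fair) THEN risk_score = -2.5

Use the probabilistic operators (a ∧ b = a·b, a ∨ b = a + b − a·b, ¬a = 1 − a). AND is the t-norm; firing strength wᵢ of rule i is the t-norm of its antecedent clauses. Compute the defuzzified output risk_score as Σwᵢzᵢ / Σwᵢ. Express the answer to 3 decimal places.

R1 (z=2.8): steady=0.75 → w = 0.7500
R2 (z=35.0): poor=0.83 → w = 0.8300
R3 (z=-2.5): ¬unstable=1−0.81=0.19, ¬fair=1−0.41=0.59; AND[a·b] → w = 0.1121
Weighted average = (0.7500·2.8 + 0.8300·35.0 + 0.1121·-2.5) / (0.7500 + 0.8300 + 0.1121)
  = 30.8697 / 1.6921 = 18.243

18.243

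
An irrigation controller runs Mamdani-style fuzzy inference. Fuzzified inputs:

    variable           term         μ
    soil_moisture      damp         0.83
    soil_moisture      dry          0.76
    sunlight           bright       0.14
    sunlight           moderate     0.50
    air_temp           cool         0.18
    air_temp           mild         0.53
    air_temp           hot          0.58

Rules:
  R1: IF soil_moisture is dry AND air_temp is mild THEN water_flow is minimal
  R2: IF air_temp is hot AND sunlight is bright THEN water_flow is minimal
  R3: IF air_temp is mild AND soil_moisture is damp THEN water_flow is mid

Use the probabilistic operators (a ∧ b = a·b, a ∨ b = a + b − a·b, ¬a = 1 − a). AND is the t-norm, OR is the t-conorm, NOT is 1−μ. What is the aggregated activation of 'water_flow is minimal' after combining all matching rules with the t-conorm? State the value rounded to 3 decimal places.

0.451

R1: dry=0.76, mild=0.53; AND[a·b] → w = 0.4028
R2: hot=0.58, bright=0.14; AND[a·b] → w = 0.0812
R3: mild=0.53, damp=0.83; AND[a·b] → w = 0.4399
Rules with consequent 'minimal': {R1, R2} → strengths 0.4028, 0.0812
Aggregate via t-conorm [a + b − a·b]: 0.4513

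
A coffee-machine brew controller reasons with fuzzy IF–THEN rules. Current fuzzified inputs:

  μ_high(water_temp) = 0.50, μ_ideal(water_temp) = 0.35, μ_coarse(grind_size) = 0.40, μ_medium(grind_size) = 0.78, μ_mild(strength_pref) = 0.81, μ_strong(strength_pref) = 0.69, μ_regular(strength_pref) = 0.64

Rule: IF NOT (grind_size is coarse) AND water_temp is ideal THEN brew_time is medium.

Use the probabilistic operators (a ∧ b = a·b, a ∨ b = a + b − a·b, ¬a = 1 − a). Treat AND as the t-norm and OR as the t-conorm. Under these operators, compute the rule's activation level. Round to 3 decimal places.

firing strength: ¬coarse=1−0.40=0.60, ideal=0.35; AND[a·b] → w = 0.2100

0.210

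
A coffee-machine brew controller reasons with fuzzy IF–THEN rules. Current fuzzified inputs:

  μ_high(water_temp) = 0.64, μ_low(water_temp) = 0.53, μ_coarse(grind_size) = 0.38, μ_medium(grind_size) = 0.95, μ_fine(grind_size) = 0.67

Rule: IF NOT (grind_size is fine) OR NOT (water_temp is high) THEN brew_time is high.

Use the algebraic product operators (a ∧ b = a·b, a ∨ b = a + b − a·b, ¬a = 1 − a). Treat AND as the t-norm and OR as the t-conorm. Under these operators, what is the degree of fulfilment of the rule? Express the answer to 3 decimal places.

0.571

firing strength: ¬fine=1−0.67=0.33, ¬high=1−0.64=0.36; OR[a + b − a·b] → w = 0.5712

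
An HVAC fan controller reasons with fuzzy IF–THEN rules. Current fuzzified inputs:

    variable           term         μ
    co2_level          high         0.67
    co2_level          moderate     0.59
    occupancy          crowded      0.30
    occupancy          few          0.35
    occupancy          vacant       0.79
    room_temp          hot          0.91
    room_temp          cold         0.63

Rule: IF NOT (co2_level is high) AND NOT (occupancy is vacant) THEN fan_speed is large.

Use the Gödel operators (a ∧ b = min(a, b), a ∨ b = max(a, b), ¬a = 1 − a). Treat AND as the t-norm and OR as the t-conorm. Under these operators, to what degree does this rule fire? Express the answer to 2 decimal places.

0.21

firing strength: ¬high=1−0.67=0.33, ¬vacant=1−0.79=0.21; AND[min(a, b)] → w = 0.21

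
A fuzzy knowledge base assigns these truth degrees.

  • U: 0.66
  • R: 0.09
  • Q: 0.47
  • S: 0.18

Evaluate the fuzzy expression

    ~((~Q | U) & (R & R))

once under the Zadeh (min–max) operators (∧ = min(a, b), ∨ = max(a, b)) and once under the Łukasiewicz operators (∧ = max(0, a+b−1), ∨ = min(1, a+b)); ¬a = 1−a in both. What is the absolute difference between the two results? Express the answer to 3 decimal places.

Under Zadeh (min–max):
  ~Q = 1 − 0.47 = 0.53
  ~Q | U = max(a, b) on (0.53, 0.66) = 0.66
  R & R = min(a, b) on (0.09, 0.09) = 0.09
  (~Q | U) & (R & R) = min(a, b) on (0.66, 0.09) = 0.09
  ~((~Q | U) & (R & R)) = 1 − 0.09 = 0.91
  → value = 0.9100
Under Łukasiewicz:
  ~Q = 1 − 0.47 = 0.53
  ~Q | U = min(1, a+b) on (0.53, 0.66) = 1.00
  R & R = max(0, a+b−1) on (0.09, 0.09) = 0.00
  (~Q | U) & (R & R) = max(0, a+b−1) on (1.00, 0.00) = 0.00
  ~((~Q | U) & (R & R)) = 1 − 0.00 = 1.00
  → value = 1.0000
|0.9100 − 1.0000| = 0.090

0.090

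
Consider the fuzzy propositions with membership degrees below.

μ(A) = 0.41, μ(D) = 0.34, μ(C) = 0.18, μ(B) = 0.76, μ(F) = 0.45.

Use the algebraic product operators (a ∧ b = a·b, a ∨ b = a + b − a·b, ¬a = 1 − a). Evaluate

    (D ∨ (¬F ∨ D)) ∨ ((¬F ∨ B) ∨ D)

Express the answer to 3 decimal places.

0.986

¬F = 1 − 0.4500 = 0.5500
¬F ∨ D = a + b − a·b on (0.5500, 0.3400) = 0.7030
D ∨ (¬F ∨ D) = a + b − a·b on (0.3400, 0.7030) = 0.8040
¬F = 1 − 0.4500 = 0.5500
¬F ∨ B = a + b − a·b on (0.5500, 0.7600) = 0.8920
(¬F ∨ B) ∨ D = a + b − a·b on (0.8920, 0.3400) = 0.9287
(D ∨ (¬F ∨ D)) ∨ ((¬F ∨ B) ∨ D) = a + b − a·b on (0.8040, 0.9287) = 0.9860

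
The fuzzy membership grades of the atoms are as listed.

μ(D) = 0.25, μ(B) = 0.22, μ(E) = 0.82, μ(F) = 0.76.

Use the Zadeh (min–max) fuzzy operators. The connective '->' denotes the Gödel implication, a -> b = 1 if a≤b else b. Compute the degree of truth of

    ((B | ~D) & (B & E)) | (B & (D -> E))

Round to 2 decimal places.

~D = 1 − 0.25 = 0.75
B | ~D = max(a, b) on (0.22, 0.75) = 0.75
B & E = min(a, b) on (0.22, 0.82) = 0.22
(B | ~D) & (B & E) = min(a, b) on (0.75, 0.22) = 0.22
D -> E  [Gödel: 1 if a≤b else b] with a=0.25, b=0.82 → 1.00
B & (D -> E) = min(a, b) on (0.22, 1.00) = 0.22
((B | ~D) & (B & E)) | (B & (D -> E)) = max(a, b) on (0.22, 0.22) = 0.22

0.22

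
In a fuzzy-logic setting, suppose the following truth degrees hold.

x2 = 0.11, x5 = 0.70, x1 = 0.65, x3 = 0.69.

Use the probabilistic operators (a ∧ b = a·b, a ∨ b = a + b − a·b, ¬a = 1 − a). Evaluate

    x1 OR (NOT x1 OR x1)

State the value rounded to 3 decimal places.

NOT x1 = 1 − 0.6500 = 0.3500
NOT x1 OR x1 = a + b − a·b on (0.3500, 0.6500) = 0.7725
x1 OR (NOT x1 OR x1) = a + b − a·b on (0.6500, 0.7725) = 0.9204

0.920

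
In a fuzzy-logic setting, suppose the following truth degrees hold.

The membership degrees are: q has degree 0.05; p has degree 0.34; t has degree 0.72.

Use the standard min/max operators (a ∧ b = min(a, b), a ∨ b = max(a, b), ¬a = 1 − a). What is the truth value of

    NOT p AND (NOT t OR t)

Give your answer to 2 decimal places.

0.66

NOT p = 1 − 0.34 = 0.66
NOT t = 1 − 0.72 = 0.28
NOT t OR t = max(a, b) on (0.28, 0.72) = 0.72
NOT p AND (NOT t OR t) = min(a, b) on (0.66, 0.72) = 0.66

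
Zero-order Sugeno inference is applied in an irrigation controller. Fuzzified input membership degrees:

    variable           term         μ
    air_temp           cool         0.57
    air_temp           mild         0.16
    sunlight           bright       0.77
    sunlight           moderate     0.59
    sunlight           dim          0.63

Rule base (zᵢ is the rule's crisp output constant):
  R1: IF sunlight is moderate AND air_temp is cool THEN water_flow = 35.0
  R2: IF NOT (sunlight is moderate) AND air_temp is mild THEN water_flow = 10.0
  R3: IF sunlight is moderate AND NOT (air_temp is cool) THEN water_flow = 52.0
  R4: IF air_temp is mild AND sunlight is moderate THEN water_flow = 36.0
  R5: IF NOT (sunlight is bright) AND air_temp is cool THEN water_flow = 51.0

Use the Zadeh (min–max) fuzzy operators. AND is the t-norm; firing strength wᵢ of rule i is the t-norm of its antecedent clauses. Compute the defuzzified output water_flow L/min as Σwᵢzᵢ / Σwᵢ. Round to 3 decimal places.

39.613

R1 (z=35.0): moderate=0.59, cool=0.57; AND[min(a, b)] → w = 0.57
R2 (z=10.0): ¬moderate=1−0.59=0.41, mild=0.16; AND[min(a, b)] → w = 0.16
R3 (z=52.0): moderate=0.59, ¬cool=1−0.57=0.43; AND[min(a, b)] → w = 0.43
R4 (z=36.0): mild=0.16, moderate=0.59; AND[min(a, b)] → w = 0.16
R5 (z=51.0): ¬bright=1−0.77=0.23, cool=0.57; AND[min(a, b)] → w = 0.23
Weighted average = (0.57·35.0 + 0.16·10.0 + 0.43·52.0 + 0.16·36.0 + 0.23·51.0) / (0.57 + 0.16 + 0.43 + 0.16 + 0.23)
  = 61.4000 / 1.5500 = 39.613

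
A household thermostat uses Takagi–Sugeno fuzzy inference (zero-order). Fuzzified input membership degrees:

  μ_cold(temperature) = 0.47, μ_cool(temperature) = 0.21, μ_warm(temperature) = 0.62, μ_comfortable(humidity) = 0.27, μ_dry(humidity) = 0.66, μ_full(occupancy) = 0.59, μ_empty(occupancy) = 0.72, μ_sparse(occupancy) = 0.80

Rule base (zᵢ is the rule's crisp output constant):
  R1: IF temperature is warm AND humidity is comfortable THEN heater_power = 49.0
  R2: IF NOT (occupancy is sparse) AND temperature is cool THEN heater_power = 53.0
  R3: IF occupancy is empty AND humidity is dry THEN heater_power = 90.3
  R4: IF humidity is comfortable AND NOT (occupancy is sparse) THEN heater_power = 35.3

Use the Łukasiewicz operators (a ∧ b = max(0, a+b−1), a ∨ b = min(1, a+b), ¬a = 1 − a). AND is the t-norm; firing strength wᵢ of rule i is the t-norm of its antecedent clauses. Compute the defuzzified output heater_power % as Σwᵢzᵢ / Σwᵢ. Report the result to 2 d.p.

90.30

R1 (z=49.0): warm=0.62, comfortable=0.27; AND[max(0, a+b−1)] → w = 0.00
R2 (z=53.0): ¬sparse=1−0.80=0.20, cool=0.21; AND[max(0, a+b−1)] → w = 0.00
R3 (z=90.3): empty=0.72, dry=0.66; AND[max(0, a+b−1)] → w = 0.38
R4 (z=35.3): comfortable=0.27, ¬sparse=1−0.80=0.20; AND[max(0, a+b−1)] → w = 0.00
Weighted average = (0.00·49.0 + 0.00·53.0 + 0.38·90.3 + 0.00·35.3) / (0.00 + 0.00 + 0.38 + 0.00)
  = 34.3140 / 0.3800 = 90.30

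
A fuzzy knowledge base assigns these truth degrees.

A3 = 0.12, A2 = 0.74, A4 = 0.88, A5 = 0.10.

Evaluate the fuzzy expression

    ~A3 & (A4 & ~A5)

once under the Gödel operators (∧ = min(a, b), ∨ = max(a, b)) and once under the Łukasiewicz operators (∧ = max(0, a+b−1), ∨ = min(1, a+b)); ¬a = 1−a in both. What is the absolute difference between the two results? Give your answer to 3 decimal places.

Under Gödel:
  ~A3 = 1 − 0.12 = 0.88
  ~A5 = 1 − 0.10 = 0.90
  A4 & ~A5 = min(a, b) on (0.88, 0.90) = 0.88
  ~A3 & (A4 & ~A5) = min(a, b) on (0.88, 0.88) = 0.88
  → value = 0.8800
Under Łukasiewicz:
  ~A3 = 1 − 0.12 = 0.88
  ~A5 = 1 − 0.10 = 0.90
  A4 & ~A5 = max(0, a+b−1) on (0.88, 0.90) = 0.78
  ~A3 & (A4 & ~A5) = max(0, a+b−1) on (0.88, 0.78) = 0.66
  → value = 0.6600
|0.8800 − 0.6600| = 0.220

0.220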